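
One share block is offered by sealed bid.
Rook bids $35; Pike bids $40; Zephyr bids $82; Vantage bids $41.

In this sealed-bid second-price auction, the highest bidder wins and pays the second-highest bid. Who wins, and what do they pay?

Rule: the highest bidder wins and pays the second-highest bid.
Bids ranked: 82 (Zephyr) > 41 (Vantage) > 40 (Pike) > 35 (Rook)
Second-price: Zephyr pays Vantage's bid of $41.

Zephyr pays $41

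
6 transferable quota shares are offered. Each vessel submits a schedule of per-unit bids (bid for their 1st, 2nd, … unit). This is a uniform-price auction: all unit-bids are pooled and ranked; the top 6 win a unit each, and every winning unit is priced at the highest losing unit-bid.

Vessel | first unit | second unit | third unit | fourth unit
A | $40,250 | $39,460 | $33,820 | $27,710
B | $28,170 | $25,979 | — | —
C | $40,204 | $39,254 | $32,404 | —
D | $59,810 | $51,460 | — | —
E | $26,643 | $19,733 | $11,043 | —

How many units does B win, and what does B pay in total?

All unit-bids, highest first — top 6: 59,810 (D-1), 51,460 (D-2), 40,250 (A-1), 40,204 (C-1), 39,460 (A-2), 39,254 (C-2)
First bid not allocated: $33,820.
B wins 0 unit(s) at $33,820 each.

B: 0 units, pays $0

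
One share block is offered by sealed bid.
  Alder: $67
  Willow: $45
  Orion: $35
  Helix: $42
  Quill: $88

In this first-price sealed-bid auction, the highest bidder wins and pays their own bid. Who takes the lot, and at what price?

First-price sealed-bid auction: the highest bidder wins and pays their own bid.
Sorting bids: 88 (Quill) > 67 (Alder) > 45 (Willow) > 42 (Helix) > 35 (Orion)
Quill has the highest bid and pays exactly that: $88.

Quill pays $88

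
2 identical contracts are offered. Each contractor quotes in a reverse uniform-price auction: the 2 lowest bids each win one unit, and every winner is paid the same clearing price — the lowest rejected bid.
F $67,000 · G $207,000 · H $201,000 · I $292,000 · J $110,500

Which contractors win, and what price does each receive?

Bids ranked low→high: 67,000 (F), 110,500 (J), 201,000 (H), 207,000 (G), …
Lowest 2: F, J.
First losing bid is H's $201,000, which sets the uniform price.

F, J; each is paid $201,000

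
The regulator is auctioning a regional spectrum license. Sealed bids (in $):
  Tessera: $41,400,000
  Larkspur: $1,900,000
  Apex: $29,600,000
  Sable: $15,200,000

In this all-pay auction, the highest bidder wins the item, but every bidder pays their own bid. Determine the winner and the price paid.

Rule: the highest bidder wins the item, but every bidder pays their own bid.
Bids ranked: 41,400,000 (Tessera) > 29,600,000 (Apex) > 15,200,000 (Sable) > 1,900,000 (Larkspur)
Tessera wins with the top bid; all bids are sunk regardless.

Tessera pays $41,400,000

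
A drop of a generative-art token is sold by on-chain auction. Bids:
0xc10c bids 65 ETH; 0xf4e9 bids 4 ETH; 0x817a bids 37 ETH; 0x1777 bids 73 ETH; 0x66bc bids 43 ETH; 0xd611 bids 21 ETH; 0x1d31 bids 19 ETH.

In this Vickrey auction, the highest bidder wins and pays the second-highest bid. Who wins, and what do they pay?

0x1777 pays 65 ETH

Vickrey auction: the highest bidder wins and pays the second-highest bid.
Bids ranked: 73 (0x1777) > 65 (0xc10c) > 43 (0x66bc) > 37 (0x817a) > 21 (0xd611) > 19 (0x1d31) > …
Second-price: 0x1777 pays 0xc10c's bid of 65 ETH.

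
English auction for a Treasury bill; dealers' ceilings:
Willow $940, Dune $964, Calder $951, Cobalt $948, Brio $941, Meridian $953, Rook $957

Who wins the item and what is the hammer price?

Limits ranked: 964 (Dune) > 957 (Rook) > 953 (Meridian) > 951 (Calder) > 948 (Cobalt) > 941 (Brio) > …
Bidding ends when Rook exits at $957; Dune takes it.

Dune wins at $957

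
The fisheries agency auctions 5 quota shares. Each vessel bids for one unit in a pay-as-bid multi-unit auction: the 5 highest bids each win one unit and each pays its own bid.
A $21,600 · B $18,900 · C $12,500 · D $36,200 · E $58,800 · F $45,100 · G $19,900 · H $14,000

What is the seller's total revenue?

Total revenue: $181,600

Sorting: 58,800 (E), 45,100 (F), 36,200 (D), 21,600 (A), 19,900 (G), 18,900 (B), 14,000 (H), …
The 5 highest are E, F, D, A, G.
Total revenue = 58,800 + 45,100 + 36,200 + 21,600 + 19,900 = $181,600.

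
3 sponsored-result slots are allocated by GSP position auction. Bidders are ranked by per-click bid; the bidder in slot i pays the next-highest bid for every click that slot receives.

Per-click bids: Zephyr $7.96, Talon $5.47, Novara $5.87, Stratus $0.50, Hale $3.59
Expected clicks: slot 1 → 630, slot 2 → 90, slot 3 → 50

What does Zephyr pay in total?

Zephyr pays $3698.10

Ranked by bid: $7.96 (Zephyr) > $5.87 (Novara) > $5.47 (Talon) > $3.59 (Hale) > …
Zephyr holds slot 1 → pays next bid $5.87 × 630 clicks = $3698.10.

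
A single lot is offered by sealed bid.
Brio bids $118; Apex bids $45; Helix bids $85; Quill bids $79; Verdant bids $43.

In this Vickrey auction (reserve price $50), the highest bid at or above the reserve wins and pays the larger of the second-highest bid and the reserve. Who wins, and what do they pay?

Vickrey auction (reserve price $50): the highest bid at or above the reserve wins and pays the larger of the second-highest bid and the reserve.
Bids ranked: 118 (Brio) > 85 (Helix) > 79 (Quill) > 45 (Apex) > 43 (Verdant)
Brio has the top bid at or above the reserve ($118).
max(second-highest $85, reserve $50) = $85; the reserve does not bind.

Brio pays $85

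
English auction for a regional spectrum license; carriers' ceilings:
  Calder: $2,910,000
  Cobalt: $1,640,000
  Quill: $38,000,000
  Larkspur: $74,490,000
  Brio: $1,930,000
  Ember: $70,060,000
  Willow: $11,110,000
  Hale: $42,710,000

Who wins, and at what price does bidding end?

Limits ranked: 74,490,000 (Larkspur) > 70,060,000 (Ember) > 42,710,000 (Hale) > 38,000,000 (Quill) > 11,110,000 (Willow) > 2,910,000 (Calder) > …
Ember is the last rival to drop out, at $70,060,000; Larkspur remains and wins at that price.

Larkspur wins at $70,060,000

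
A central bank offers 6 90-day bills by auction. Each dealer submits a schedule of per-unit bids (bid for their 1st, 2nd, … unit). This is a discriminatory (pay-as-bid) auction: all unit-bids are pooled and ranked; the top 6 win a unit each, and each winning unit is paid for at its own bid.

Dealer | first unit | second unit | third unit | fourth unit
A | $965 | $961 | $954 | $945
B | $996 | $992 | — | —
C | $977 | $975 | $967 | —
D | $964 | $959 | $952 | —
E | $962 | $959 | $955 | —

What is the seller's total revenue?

Pooled unit-bids ranked (top 6): 996 (B-1), 992 (B-2), 977 (C-1), 975 (C-2), 967 (C-3), 965 (A-1)
Next rejected bid: $964 (not a price — pay-as-bid).
Each winning unit pays its own bid.
Revenue = 996 + 992 + 977 + 975 + 967 + 965 = $5,872.

Total revenue: $5,872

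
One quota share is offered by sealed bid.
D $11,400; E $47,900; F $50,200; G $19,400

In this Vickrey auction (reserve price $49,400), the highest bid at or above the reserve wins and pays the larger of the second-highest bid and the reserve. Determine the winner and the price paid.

F pays $49,400

Bids ranked: 50,200 (F) > 47,900 (E) > 19,400 (G) > 11,400 (D)
F has the top bid at or above the reserve ($50,200).
max(second-highest $47,900, reserve $49,400) = $49,400.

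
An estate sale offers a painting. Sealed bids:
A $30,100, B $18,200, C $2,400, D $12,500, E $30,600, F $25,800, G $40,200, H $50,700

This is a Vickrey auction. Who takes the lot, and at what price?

Bids in order: 50,700 (H) > 40,200 (G) > 30,600 (E) > 30,100 (A) > 25,800 (F) > 18,200 (B) > …
H is highest; pays the second-highest bid, $40,200.

H pays $40,200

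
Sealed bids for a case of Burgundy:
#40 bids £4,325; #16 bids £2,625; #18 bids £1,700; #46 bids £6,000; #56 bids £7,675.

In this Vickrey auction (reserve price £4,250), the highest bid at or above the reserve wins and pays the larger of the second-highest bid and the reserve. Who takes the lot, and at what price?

#56 pays £6,000

Sorting bids: 7,675 (#56) > 6,000 (#46) > 4,325 (#40) > 2,625 (#16) > 1,700 (#18)
Highest eligible bid: #56 at £7,675.
Second-highest bid £6,000 exceeds the reserve £4,250 → payment £6,000.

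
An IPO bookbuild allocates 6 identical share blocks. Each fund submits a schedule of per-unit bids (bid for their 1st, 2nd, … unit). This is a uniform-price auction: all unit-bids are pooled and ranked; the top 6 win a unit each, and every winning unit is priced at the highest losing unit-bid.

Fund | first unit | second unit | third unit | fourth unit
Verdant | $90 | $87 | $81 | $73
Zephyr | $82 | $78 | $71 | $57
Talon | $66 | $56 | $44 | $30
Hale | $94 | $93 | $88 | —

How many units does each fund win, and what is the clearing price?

Hale 3, Verdant 2, Zephyr 1; clearing price $81

Pooled unit-bids ranked (top 6): 94 (Hale-1), 93 (Hale-2), 90 (Verdant-1), 88 (Hale-3), 87 (Verdant-2), 82 (Zephyr-1)
The (k+1)-th unit-bid is $81.
Allocation: Hale 3, Verdant 2, Zephyr 1.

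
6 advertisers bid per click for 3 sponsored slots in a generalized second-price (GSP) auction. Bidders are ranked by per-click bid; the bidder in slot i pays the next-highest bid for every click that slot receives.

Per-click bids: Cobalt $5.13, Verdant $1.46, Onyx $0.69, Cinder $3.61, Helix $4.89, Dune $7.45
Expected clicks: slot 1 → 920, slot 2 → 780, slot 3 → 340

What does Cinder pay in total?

Cinder pays $0.00

Sorting advertisers: $7.45 (Dune) > $5.13 (Cobalt) > $4.89 (Helix) > $3.61 (Cinder) > …
Cinder ranks below slot 3 → no slot, pays nothing.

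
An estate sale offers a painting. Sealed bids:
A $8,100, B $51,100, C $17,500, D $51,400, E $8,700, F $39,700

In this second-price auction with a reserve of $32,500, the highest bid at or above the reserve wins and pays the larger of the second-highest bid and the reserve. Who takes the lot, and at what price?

Bids in order: 51,400 (D) > 51,100 (B) > 39,700 (F) > 17,500 (C) > 8,700 (E) > 8,100 (A)
Highest eligible bid: D at $51,400.
max(second-highest $51,100, reserve $32,500) = $51,100; the reserve does not bind.

D pays $51,100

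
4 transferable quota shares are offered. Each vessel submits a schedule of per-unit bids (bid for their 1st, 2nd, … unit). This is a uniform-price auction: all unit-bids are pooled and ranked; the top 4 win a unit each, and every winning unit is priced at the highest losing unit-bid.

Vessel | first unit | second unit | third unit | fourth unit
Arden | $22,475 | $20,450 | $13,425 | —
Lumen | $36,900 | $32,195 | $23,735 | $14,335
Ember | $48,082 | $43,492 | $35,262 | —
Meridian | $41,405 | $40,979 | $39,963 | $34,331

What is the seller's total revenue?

Merging the schedules and taking the best 4: 48,082 (Ember-1), 43,492 (Ember-2), 41,405 (Meridian-1), 40,979 (Meridian-2)
First bid not allocated: $39,963.
Allocation: Ember 2, Meridian 2. Every unit priced at $39,963.
Revenue = 4 × 39,963 = $159,852.

Total revenue: $159,852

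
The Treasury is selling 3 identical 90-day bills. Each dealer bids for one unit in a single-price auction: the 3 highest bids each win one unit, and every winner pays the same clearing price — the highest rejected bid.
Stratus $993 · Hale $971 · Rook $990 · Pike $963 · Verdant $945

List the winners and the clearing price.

Bids ranked high→low: 993 (Stratus), 990 (Rook), 971 (Hale), 963 (Pike), 945 (Verdant)
Top 3: Stratus, Rook, Hale.
Clearing price = highest rejected bid = $963.

Stratus, Rook, Hale; each pays $963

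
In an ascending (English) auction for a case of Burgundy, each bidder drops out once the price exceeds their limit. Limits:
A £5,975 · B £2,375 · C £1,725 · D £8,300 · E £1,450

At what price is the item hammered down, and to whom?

D wins at £5,975

Limits in order: 8,300 (D) > 5,975 (A) > 2,375 (B) > 1,725 (C) > 1,450 (E)
Bidding ends when A exits at £5,975; D takes it.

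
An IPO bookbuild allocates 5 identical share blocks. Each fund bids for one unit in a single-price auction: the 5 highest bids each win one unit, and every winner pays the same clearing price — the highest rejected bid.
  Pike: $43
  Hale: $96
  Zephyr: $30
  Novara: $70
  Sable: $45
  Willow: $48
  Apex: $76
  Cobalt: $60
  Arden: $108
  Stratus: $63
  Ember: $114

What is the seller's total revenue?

Total revenue: $315

Ordering the bids: 114 (Ember), 108 (Arden), 96 (Hale), 76 (Apex), 70 (Novara), 63 (Stratus), 60 (Cobalt), …
Top 5: Ember, Arden, Hale, Apex, Novara.
Highest unsuccessful bid: $63 → clearing price.
Total revenue = 5 × $63 = $315.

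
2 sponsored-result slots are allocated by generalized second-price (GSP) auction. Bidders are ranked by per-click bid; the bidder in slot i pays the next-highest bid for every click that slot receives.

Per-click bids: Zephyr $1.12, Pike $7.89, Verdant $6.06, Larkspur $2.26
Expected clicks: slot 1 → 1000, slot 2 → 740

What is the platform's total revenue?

Sorting advertisers: $7.89 (Pike) > $6.06 (Verdant) > $2.26 (Larkspur) > …
Slot 1: Pike pays $6.06 × 1000 = $6060.00
Slot 2: Verdant pays $2.26 × 740 = $1672.40
Total = $7732.40

Total revenue: $7732.40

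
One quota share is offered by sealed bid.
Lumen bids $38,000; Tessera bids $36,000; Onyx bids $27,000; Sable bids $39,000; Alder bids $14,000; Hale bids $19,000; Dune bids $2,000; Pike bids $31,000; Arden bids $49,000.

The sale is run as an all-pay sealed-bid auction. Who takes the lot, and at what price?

Bids in order: 49,000 (Arden) > 39,000 (Sable) > 38,000 (Lumen) > 36,000 (Tessera) > 31,000 (Pike) > 27,000 (Onyx) > …
Arden is highest and takes the item; every bidder forfeits their bid.

Arden pays $49,000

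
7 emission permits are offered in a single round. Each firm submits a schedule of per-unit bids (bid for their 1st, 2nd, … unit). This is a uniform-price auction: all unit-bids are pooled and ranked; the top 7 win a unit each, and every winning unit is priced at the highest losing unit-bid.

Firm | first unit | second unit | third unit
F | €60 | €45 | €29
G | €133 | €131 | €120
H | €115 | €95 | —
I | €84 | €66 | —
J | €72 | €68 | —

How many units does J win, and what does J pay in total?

J: 1 unit, pays €68

Merging the schedules and taking the best 7: 133 (G-1), 131 (G-2), 120 (G-3), 115 (H-1), 95 (H-2), 84 (I-1), 72 (J-1)
The (k+1)-th unit-bid is €68.
J wins 1 unit(s) at €68 each.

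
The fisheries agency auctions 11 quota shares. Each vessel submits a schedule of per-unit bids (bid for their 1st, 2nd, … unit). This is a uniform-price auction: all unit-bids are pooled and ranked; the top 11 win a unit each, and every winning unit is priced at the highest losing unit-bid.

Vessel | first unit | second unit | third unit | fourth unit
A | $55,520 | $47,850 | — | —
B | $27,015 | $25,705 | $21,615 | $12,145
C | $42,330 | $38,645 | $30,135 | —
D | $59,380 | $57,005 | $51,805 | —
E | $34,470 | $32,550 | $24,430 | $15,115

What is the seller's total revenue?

Merging the schedules and taking the best 11: 59,380 (D-1), 57,005 (D-2), 55,520 (A-1), 51,805 (D-3), 47,850 (A-2), 42,330 (C-1), 38,645 (C-2), 34,470 (E-1), 32,550 (E-2), 30,135 (C-3), 27,015 (B-1)
First bid not allocated: $25,705.
Allocation: A 2, B 1, C 3, D 3, E 2. Every unit priced at $25,705.
Revenue = 11 × 25,705 = $282,755.

Total revenue: $282,755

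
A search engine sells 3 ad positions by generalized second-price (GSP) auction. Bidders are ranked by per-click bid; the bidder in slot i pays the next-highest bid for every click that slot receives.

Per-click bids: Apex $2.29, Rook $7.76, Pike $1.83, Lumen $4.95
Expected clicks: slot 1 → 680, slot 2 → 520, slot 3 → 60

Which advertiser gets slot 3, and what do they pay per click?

Sorting advertisers: $7.76 (Rook) > $4.95 (Lumen) > $2.29 (Apex) > $1.83 (Pike)
Slot 3 goes to the third-ranked bidder, Apex, who pays the next bid down: $1.83/click.

Apex; $1.83 per click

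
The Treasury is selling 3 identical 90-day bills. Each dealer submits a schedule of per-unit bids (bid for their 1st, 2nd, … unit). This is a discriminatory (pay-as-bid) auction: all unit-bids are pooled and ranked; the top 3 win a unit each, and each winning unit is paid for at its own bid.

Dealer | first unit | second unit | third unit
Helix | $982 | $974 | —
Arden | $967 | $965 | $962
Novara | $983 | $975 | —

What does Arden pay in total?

Arden pays $0

All unit-bids, highest first — top 3: 983 (Novara-1), 982 (Helix-1), 975 (Novara-2)
Next rejected bid: $974 (not a price — pay-as-bid).
Arden wins no units.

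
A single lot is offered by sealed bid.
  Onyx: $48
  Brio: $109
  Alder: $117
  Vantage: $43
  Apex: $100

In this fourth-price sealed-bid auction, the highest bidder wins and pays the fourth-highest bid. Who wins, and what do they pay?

Fourth-price sealed-bid auction: the highest bidder wins and pays the fourth-highest bid.
Bids in order: 117 (Alder) > 109 (Brio) > 100 (Apex) > 48 (Onyx) > 43 (Vantage)
Alder wins; payment is bid #4 in the ranking = $48.

Alder pays $48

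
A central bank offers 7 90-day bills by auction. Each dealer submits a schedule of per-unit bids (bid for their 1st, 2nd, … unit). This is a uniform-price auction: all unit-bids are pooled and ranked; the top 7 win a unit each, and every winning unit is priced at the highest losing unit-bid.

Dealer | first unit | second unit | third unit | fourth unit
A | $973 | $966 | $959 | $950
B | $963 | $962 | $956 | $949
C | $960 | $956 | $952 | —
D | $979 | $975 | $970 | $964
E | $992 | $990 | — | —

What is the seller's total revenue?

Pooled unit-bids ranked (top 7): 992 (E-1), 990 (E-2), 979 (D-1), 975 (D-2), 973 (A-1), 970 (D-3), 966 (A-2)
First bid not allocated: $964.
Allocation: A 2, D 3, E 2. Every unit priced at $964.
Revenue = 7 × 964 = $6,748.

Total revenue: $6,748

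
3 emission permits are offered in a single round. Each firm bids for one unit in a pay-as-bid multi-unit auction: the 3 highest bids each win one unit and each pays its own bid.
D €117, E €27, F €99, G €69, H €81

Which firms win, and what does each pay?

Bids ranked high→low: 117 (D), 99 (F), 81 (H), 69 (G), 27 (E)
Winners (3 units): D, F, H.
Each winner pays its own bid: D €117, F €99, H €81.

D €117, F €99, H €81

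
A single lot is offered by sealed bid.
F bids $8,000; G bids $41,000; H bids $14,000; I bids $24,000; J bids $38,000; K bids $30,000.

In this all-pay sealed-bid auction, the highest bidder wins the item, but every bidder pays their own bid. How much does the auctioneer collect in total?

Total revenue: $155,000

Bids in order: 41,000 (G) > 38,000 (J) > 30,000 (K) > 24,000 (I) > 14,000 (H) > 8,000 (F)
G wins with the top bid; all bids are sunk regardless.
Every bidder forfeits their bid regardless of winning.
Revenue = 8,000 + 41,000 + 14,000 + 24,000 + 38,000 + 30,000 = $155,000.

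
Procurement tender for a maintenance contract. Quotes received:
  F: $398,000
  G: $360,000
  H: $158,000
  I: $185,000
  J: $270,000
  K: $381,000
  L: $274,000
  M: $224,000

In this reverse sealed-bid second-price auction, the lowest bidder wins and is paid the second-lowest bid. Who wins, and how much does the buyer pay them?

Reverse sealed-bid second-price auction: the lowest bidder wins and is paid the second-lowest bid.
Bids in order: 158,000 (H) < 185,000 (I) < 224,000 (M) < 270,000 (J) < 274,000 (L) < 360,000 (G) < …
Second-price: H is paid I's bid of $185,000.

H is paid $185,000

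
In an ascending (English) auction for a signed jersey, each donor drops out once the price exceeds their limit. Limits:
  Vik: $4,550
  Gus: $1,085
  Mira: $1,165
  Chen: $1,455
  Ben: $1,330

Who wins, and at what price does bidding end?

Vik wins at $1,455

Limits in order: 4,550 (Vik) > 1,455 (Chen) > 1,330 (Ben) > 1,165 (Mira) > 1,085 (Gus)
Bidding ends when Chen exits at $1,455; Vik takes it.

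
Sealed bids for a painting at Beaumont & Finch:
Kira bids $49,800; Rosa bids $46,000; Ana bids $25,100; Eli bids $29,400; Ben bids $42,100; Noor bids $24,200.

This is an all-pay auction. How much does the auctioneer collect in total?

Sorting bids: 49,800 (Kira) > 46,000 (Rosa) > 42,100 (Ben) > 29,400 (Eli) > 25,100 (Ana) > 24,200 (Noor)
Kira wins with the top bid; all bids are sunk regardless.
Every bidder forfeits their bid regardless of winning.
Revenue = 49,800 + 46,000 + 25,100 + 29,400 + 42,100 + 24,200 = $216,600.

Total revenue: $216,600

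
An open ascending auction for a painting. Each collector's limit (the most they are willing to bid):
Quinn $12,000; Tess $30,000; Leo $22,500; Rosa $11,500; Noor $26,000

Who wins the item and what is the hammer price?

Rule: the price rises until one bidder remains; the winner pays the price at which the last rival dropped out.
Limits in order: 30,000 (Tess) > 26,000 (Noor) > 22,500 (Leo) > 12,000 (Quinn) > 11,500 (Rosa)
Once the price passes $26,000, only Tess is left; the hammer falls at Noor's limit of $26,000.

Tess wins at $26,000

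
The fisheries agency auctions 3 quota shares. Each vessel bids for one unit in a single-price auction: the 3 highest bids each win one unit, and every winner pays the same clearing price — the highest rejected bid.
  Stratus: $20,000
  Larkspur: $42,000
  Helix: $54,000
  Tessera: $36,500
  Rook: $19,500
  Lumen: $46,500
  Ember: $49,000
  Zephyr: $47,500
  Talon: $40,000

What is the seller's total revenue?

Bids ranked high→low: 54,000 (Helix), 49,000 (Ember), 47,500 (Zephyr), 46,500 (Lumen), 42,000 (Larkspur), …
The 3 highest are Helix, Ember, Zephyr.
Clearing price = highest rejected bid = $46,500.
Total revenue = 3 × $46,500 = $139,500.

Total revenue: $139,500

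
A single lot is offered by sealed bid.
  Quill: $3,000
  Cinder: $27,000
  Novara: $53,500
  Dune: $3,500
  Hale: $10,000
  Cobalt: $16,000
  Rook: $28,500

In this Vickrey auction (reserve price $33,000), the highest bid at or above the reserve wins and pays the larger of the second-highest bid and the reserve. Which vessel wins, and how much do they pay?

Novara pays $33,000

Vickrey auction (reserve price $33,000): the highest bid at or above the reserve wins and pays the larger of the second-highest bid and the reserve.
Bids in order: 53,500 (Novara) > 28,500 (Rook) > 27,000 (Cinder) > 16,000 (Cobalt) > 10,000 (Hale) > 3,500 (Dune) > …
Novara has the top bid at or above the reserve ($53,500).
max(second-highest $28,500, reserve $33,000) = $33,000.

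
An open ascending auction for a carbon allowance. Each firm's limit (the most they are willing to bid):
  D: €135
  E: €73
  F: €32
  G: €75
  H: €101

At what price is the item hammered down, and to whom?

Limits ranked: 135 (D) > 101 (H) > 75 (G) > 73 (E) > 32 (F)
H is the last rival to drop out, at €101; D remains and wins at that price.

D wins at €101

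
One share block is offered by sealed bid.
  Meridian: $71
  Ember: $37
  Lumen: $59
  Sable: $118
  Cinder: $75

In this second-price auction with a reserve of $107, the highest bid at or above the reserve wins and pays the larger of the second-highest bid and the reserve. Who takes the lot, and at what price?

Sable pays $107

Rule: the highest bid at or above the reserve wins and pays the larger of the second-highest bid and the reserve.
Sorting bids: 118 (Sable) > 75 (Cinder) > 71 (Meridian) > 59 (Lumen) > 37 (Ember)
Highest eligible bid: Sable at $118.
Second-highest bid $75 is below the reserve $107, so the reserve binds → payment $107.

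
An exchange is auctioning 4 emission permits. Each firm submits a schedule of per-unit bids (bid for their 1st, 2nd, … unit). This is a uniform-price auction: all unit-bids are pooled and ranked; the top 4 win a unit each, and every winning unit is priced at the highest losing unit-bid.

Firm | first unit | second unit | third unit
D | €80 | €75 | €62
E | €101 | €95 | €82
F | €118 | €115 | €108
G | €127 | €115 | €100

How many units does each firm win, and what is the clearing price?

F 2, G 2; clearing price €108

Pooled unit-bids ranked (top 4): 127 (G-1), 118 (F-1), 115 (F-2), 115 (G-2)
First bid not allocated: €108.
Allocation: F 2, G 2.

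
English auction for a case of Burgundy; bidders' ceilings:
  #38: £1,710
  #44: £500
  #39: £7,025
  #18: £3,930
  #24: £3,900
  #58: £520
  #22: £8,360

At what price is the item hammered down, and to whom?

Limits in order: 8,360 (#22) > 7,025 (#39) > 3,930 (#18) > 3,900 (#24) > 1,710 (#38) > 520 (#58) > …
Once the price passes £7,025, only #22 is left; the hammer falls at #39's limit of £7,025.

#22 wins at £7,025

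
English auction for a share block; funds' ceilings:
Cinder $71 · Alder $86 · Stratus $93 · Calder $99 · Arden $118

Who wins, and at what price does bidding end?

Rule: the price rises until one bidder remains; the winner pays the price at which the last rival dropped out.
Sorting limits: 118 (Arden) > 99 (Calder) > 93 (Stratus) > 86 (Alder) > 71 (Cinder)
Once the price passes $99, only Arden is left; the hammer falls at Calder's limit of $99.

Arden wins at $99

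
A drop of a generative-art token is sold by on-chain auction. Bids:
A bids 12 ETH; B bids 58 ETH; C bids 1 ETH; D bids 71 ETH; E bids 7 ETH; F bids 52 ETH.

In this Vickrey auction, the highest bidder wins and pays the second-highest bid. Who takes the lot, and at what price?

Bids ranked: 71 (D) > 58 (B) > 52 (F) > 12 (A) > 7 (E) > 1 (C)
D is highest; pays the second-highest bid, 58 ETH.

D pays 58 ETH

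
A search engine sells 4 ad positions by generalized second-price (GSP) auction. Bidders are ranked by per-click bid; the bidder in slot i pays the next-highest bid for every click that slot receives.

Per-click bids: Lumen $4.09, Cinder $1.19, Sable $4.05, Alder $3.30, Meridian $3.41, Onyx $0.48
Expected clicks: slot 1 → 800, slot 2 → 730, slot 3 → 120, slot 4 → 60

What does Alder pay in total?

Per-click bids in order: $4.09 (Lumen) > $4.05 (Sable) > $3.41 (Meridian) > $3.30 (Alder) > $1.19 (Cinder) > …
Alder holds slot 4 → pays next bid $1.19 × 60 clicks = $71.40.

Alder pays $71.40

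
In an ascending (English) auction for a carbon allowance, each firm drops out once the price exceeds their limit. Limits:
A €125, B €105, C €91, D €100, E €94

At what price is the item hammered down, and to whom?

Limits in order: 125 (A) > 105 (B) > 100 (D) > 94 (E) > 91 (C)
Once the price passes €105, only A is left; the hammer falls at B's limit of €105.

A wins at €105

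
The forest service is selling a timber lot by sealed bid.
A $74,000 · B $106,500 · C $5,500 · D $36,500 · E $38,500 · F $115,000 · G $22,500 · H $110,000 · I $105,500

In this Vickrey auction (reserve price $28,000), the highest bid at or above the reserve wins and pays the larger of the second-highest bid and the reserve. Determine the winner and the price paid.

Bids ranked: 115,000 (F) > 110,000 (H) > 106,500 (B) > 105,500 (I) > 74,000 (A) > 38,500 (E) > …
F has the top bid at or above the reserve ($115,000).
max(second-highest $110,000, reserve $28,000) = $110,000; the reserve does not bind.

F pays $110,000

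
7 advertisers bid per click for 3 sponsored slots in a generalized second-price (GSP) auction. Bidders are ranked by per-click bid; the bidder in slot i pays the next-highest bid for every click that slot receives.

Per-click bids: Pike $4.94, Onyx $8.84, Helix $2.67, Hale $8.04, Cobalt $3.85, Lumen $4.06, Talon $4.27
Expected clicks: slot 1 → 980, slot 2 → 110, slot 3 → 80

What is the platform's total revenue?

Total revenue: $8764.20

Per-click bids in order: $8.84 (Onyx) > $8.04 (Hale) > $4.94 (Pike) > $4.27 (Talon) > …
Slot 1: Onyx pays $8.04 × 980 = $7879.20
Slot 2: Hale pays $4.94 × 110 = $543.40
Slot 3: Pike pays $4.27 × 80 = $341.60
Total = $8764.20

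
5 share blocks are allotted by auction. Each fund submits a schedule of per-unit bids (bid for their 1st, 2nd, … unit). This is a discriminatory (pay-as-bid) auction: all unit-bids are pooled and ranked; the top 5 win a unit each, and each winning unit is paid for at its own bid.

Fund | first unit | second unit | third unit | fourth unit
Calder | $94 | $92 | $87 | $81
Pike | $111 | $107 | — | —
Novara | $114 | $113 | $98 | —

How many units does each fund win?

Pooled unit-bids ranked (top 5): 114 (Novara-1), 113 (Novara-2), 111 (Pike-1), 107 (Pike-2), 98 (Novara-3)
Next rejected bid: $94 (not a price — pay-as-bid).
Allocation: Novara 3, Pike 2.

Novara 3, Pike 2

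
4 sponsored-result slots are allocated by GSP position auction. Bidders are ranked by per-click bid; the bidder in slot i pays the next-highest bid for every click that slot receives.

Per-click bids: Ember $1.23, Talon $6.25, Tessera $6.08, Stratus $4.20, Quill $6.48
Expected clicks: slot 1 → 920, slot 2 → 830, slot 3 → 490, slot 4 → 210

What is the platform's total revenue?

Sorting advertisers: $6.48 (Quill) > $6.25 (Talon) > $6.08 (Tessera) > $4.20 (Stratus) > $1.23 (Ember)
Slot 1: Quill pays $6.25 × 920 = $5750.00
Slot 2: Talon pays $6.08 × 830 = $5046.40
Slot 3: Tessera pays $4.20 × 490 = $2058.00
Slot 4: Stratus pays $1.23 × 210 = $258.30
Total = $13112.70

Total revenue: $13112.70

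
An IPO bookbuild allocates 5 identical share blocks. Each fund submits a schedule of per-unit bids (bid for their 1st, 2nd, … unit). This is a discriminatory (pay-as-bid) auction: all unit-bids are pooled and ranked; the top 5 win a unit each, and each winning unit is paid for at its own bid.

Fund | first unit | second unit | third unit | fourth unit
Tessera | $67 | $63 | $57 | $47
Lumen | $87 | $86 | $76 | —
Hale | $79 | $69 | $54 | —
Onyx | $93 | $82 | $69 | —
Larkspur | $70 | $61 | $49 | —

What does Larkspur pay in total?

All unit-bids, highest first — top 5: 93 (Onyx-1), 87 (Lumen-1), 86 (Lumen-2), 82 (Onyx-2), 79 (Hale-1)
Next rejected bid: $76 (not a price — pay-as-bid).
Larkspur wins no units.

Larkspur pays $0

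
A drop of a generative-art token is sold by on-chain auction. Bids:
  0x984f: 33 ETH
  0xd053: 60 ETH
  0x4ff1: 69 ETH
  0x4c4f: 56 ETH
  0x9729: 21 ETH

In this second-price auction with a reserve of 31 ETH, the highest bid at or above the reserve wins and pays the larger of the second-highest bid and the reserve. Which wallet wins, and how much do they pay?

Second-price auction with a reserve of 31 ETH: the highest bid at or above the reserve wins and pays the larger of the second-highest bid and the reserve.
Bids ranked: 69 (0x4ff1) > 60 (0xd053) > 56 (0x4c4f) > 33 (0x984f) > 21 (0x9729)
Highest eligible bid: 0x4ff1 at 69 ETH.
Second-highest bid 60 ETH exceeds the reserve 31 ETH → payment 60 ETH.

0x4ff1 pays 60 ETH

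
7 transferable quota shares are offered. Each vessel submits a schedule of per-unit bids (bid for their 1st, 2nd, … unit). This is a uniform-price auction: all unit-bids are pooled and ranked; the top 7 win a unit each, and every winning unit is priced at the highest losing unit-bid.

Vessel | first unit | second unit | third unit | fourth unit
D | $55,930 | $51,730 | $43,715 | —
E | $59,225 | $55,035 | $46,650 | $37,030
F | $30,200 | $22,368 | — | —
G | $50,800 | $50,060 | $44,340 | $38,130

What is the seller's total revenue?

Total revenue: $310,380

Pooled unit-bids ranked (top 7): 59,225 (E-1), 55,930 (D-1), 55,035 (E-2), 51,730 (D-2), 50,800 (G-1), 50,060 (G-2), 46,650 (E-3)
Highest rejected unit-bid = $44,340.
Allocation: D 2, E 3, G 2. Every unit priced at $44,340.
Revenue = 7 × 44,340 = $310,380.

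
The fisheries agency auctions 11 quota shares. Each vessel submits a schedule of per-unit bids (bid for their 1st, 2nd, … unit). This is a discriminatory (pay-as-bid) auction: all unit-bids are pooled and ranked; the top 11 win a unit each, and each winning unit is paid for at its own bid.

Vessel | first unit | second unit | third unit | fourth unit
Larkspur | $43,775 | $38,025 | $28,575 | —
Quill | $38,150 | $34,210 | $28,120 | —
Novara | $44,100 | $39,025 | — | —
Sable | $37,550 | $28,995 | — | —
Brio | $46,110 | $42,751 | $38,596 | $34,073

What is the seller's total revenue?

Merging the schedules and taking the best 11: 46,110 (Brio-1), 44,100 (Novara-1), 43,775 (Larkspur-1), 42,751 (Brio-2), 39,025 (Novara-2), 38,596 (Brio-3), 38,150 (Quill-1), 38,025 (Larkspur-2), 37,550 (Sable-1), 34,210 (Quill-2), 34,073 (Brio-4)
Next rejected bid: $28,995 (not a price — pay-as-bid).
Each winning unit pays its own bid.
Revenue = 46,110 + 44,100 + 43,775 + 42,751 + 39,025 + 38,596 + 38,150 + 38,025 + 37,550 + 34,210 + 34,073 = $436,365.

Total revenue: $436,365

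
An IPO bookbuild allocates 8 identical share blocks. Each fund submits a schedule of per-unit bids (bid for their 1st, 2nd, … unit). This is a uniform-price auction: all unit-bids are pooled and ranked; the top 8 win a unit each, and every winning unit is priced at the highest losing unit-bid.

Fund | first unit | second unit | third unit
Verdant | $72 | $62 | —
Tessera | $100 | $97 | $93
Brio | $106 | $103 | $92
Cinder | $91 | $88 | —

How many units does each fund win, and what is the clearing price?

Brio 3, Cinder 2, Tessera 3; clearing price $72

Pooled unit-bids ranked (top 8): 106 (Brio-1), 103 (Brio-2), 100 (Tessera-1), 97 (Tessera-2), 93 (Tessera-3), 92 (Brio-3), 91 (Cinder-1), 88 (Cinder-2)
Highest rejected unit-bid = $72.
Allocation: Brio 3, Cinder 2, Tessera 3.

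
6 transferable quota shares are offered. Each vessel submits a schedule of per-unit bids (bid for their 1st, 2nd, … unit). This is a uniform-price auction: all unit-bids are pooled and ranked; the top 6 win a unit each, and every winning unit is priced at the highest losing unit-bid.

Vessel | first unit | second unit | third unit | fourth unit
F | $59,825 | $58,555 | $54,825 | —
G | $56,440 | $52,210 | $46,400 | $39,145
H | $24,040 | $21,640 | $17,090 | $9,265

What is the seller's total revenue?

Total revenue: $234,870

Pooled unit-bids ranked (top 6): 59,825 (F-1), 58,555 (F-2), 56,440 (G-1), 54,825 (F-3), 52,210 (G-2), 46,400 (G-3)
Highest rejected unit-bid = $39,145.
Allocation: F 3, G 3. Every unit priced at $39,145.
Revenue = 6 × 39,145 = $234,870.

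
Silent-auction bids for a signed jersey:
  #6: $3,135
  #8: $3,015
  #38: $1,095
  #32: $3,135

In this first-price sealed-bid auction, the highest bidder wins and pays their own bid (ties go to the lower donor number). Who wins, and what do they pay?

Rule: the highest bidder wins and pays their own bid.
Bids in order: 3,135 (#6) > 3,135 (#32) > 3,015 (#8) > 1,095 (#38)
#6 and #32 tie at $3,135; tie-break gives it to #6.
#6 has the highest bid and pays exactly that: $3,135.

#6 pays $3,135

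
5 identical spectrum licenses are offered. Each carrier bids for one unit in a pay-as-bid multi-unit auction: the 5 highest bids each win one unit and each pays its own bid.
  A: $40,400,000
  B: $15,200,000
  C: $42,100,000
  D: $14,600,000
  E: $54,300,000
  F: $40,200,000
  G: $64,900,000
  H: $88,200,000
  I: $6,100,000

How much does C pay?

C pays $42,100,000

Sorting: 88,200,000 (H), 64,900,000 (G), 54,300,000 (E), 42,100,000 (C), 40,400,000 (A), 40,200,000 (F), 15,200,000 (B), …
Top 5: H, G, E, C, A.
C wins → own bid $42,100,000.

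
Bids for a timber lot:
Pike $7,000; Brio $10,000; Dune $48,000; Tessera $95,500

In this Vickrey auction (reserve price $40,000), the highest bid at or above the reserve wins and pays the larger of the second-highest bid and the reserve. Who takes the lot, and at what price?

Rule: the highest bid at or above the reserve wins and pays the larger of the second-highest bid and the reserve.
Sorting bids: 95,500 (Tessera) > 48,000 (Dune) > 10,000 (Brio) > 7,000 (Pike)
Highest eligible bid: Tessera at $95,500.
max(second-highest $48,000, reserve $40,000) = $48,000; the reserve does not bind.

Tessera pays $48,000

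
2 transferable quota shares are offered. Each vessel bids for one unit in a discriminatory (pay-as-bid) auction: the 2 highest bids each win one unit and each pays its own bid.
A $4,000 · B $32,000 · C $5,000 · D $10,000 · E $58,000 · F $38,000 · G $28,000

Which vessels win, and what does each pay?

E $58,000, F $38,000

Ordering the bids: 58,000 (E), 38,000 (F), 32,000 (B), 28,000 (G), …
The 2 highest are E, F.
Each winner pays its own bid: E $58,000, F $38,000.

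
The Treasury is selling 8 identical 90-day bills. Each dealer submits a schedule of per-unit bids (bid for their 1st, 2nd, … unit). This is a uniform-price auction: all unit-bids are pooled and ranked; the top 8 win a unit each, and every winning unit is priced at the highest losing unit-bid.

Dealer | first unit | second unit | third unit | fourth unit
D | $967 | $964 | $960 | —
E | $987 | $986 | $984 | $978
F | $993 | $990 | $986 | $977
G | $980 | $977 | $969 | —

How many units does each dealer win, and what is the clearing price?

Pooled unit-bids ranked (top 8): 993 (F-1), 990 (F-2), 987 (E-1), 986 (E-2), 986 (F-3), 984 (E-3), 980 (G-1), 978 (E-4)
Highest rejected unit-bid = $977.
Allocation: E 4, F 3, G 1.

E 4, F 3, G 1; clearing price $977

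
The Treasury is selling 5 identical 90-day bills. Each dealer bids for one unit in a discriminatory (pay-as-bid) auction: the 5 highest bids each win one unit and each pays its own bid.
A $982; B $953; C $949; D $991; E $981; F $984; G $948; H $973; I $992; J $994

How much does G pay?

Bids ranked high→low: 994 (J), 992 (I), 991 (D), 984 (F), 982 (A), 981 (E), 973 (H), …
The 5 highest are J, I, D, F, A.
G does not win → $0.

G pays $0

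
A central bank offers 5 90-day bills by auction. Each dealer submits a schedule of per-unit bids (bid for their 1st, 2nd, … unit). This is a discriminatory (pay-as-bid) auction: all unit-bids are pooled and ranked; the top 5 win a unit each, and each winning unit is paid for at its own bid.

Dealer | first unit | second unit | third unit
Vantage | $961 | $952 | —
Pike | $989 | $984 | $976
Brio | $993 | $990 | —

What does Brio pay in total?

Merging the schedules and taking the best 5: 993 (Brio-1), 990 (Brio-2), 989 (Pike-1), 984 (Pike-2), 976 (Pike-3)
Next rejected bid: $961 (not a price — pay-as-bid).
Brio's winning unit-bids: 993 + 990 = $1,983.

Brio pays $1,983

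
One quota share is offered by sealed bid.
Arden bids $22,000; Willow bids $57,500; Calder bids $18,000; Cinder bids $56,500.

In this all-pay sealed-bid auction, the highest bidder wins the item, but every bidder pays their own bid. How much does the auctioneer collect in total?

Sorting bids: 57,500 (Willow) > 56,500 (Cinder) > 22,000 (Arden) > 18,000 (Calder)
Every bidder forfeits their bid regardless of winning.
Revenue = 22,000 + 57,500 + 18,000 + 56,500 = $154,000.

Total revenue: $154,000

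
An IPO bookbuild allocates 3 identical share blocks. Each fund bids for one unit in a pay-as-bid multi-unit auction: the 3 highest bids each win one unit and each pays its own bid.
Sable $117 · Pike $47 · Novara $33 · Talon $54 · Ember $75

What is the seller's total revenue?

Bids ranked high→low: 117 (Sable), 75 (Ember), 54 (Talon), 47 (Pike), 33 (Novara)
The 3 highest are Sable, Ember, Talon.
Total revenue = 117 + 75 + 54 = $246.

Total revenue: $246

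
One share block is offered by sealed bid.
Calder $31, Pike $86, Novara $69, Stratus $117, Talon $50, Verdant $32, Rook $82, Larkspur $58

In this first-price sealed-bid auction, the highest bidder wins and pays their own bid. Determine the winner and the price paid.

Bids ranked: 117 (Stratus) > 86 (Pike) > 82 (Rook) > 69 (Novara) > 58 (Larkspur) > 50 (Talon) > …
Stratus has the highest bid and pays exactly that: $117.

Stratus pays $117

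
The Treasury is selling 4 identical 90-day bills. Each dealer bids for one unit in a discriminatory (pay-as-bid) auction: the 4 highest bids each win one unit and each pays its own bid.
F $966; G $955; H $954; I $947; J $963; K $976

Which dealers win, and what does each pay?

Ordering the bids: 976 (K), 966 (F), 963 (J), 955 (G), 954 (H), 947 (I)
Winners (4 units): K, F, J, G.
Each winner pays its own bid: K $976, F $966, J $963, G $955.

K $976, F $966, J $963, G $955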